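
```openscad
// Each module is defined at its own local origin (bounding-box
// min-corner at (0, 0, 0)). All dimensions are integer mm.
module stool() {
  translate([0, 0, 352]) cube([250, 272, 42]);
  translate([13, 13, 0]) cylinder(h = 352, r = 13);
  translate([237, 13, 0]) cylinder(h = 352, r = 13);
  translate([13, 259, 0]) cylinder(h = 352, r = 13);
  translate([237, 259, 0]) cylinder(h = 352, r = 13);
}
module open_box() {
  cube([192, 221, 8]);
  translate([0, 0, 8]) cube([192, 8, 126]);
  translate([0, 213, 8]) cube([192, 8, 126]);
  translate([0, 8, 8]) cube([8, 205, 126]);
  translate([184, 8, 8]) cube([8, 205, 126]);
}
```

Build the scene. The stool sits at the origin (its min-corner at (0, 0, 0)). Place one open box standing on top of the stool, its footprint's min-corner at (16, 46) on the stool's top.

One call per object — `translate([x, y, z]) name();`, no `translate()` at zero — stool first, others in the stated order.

stool();
translate([16, 46, 394]) open_box();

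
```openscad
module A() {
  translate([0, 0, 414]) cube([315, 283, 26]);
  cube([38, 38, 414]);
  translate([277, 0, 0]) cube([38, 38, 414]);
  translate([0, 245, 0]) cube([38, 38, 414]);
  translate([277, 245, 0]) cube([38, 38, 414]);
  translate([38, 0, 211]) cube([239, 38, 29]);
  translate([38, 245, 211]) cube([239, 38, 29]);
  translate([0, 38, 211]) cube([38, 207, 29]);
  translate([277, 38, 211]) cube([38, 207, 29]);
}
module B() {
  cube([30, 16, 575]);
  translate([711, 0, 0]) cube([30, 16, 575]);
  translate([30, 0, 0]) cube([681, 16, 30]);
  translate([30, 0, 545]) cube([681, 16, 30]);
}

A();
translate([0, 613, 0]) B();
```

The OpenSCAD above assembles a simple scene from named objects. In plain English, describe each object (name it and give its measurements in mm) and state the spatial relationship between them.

A is a simple wooden stool: a rectangular seat 315 mm (x) by 283 mm (y), 26 mm thick, top face at z = 440 mm, on four square legs, each 38×38 mm in cross-section. The legs rest on z = 0, each flush with a corner of the seat. Four stretchers, 38 mm wide and 29 mm tall, connect adjacent legs with their undersides at z = 211 mm, each running between the inner faces of the legs it joins and aligned with the legs' outer faces on the other axis.

B is a picture frame with a 681×515 mm rectangular opening (x by z) and a uniform 30 mm border on every side. Frame depth is 16 mm along y. It is built from two vertical stiles running the full outside height and two horizontal rails spanning the gap between the stiles.

The picture frame is on the floor beside the stool on its +y side.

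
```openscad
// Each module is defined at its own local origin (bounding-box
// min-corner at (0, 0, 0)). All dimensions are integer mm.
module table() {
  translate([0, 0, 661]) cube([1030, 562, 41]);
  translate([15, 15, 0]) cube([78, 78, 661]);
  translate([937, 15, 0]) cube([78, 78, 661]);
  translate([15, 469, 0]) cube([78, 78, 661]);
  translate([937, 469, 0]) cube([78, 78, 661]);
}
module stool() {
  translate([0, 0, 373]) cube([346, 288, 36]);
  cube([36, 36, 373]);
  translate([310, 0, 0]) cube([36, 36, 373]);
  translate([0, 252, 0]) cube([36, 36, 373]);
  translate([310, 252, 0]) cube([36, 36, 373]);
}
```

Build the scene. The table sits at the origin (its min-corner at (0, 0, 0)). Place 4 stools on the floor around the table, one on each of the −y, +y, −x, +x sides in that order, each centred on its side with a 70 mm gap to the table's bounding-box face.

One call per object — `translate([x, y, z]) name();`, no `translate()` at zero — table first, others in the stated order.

table();
translate([342, -358, 0]) stool();
translate([342, 632, 0]) stool();
translate([-416, 137, 0]) stool();
translate([1100, 137, 0]) stool();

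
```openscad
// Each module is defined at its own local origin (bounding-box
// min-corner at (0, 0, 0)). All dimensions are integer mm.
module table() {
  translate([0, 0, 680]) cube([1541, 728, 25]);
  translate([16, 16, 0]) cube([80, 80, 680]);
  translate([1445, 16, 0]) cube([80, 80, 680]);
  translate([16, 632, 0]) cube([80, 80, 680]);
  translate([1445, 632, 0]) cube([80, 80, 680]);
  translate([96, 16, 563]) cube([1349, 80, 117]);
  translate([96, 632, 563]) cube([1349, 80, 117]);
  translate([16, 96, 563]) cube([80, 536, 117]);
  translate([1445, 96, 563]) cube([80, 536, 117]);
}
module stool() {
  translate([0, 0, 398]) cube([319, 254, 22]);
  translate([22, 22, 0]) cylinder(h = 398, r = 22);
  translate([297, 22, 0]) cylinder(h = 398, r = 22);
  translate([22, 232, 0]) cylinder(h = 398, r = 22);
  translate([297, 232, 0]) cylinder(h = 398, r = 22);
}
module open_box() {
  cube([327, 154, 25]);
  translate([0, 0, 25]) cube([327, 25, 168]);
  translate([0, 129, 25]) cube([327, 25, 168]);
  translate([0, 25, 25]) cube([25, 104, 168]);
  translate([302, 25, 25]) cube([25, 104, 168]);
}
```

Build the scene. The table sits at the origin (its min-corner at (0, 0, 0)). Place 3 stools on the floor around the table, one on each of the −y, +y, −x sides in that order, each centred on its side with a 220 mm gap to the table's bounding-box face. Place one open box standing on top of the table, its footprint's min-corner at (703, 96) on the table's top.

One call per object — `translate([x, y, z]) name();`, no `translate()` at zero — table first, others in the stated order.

table();
translate([611, -474, 0]) stool();
translate([611, 948, 0]) stool();
translate([-539, 237, 0]) stool();
translate([703, 96, 705]) open_box();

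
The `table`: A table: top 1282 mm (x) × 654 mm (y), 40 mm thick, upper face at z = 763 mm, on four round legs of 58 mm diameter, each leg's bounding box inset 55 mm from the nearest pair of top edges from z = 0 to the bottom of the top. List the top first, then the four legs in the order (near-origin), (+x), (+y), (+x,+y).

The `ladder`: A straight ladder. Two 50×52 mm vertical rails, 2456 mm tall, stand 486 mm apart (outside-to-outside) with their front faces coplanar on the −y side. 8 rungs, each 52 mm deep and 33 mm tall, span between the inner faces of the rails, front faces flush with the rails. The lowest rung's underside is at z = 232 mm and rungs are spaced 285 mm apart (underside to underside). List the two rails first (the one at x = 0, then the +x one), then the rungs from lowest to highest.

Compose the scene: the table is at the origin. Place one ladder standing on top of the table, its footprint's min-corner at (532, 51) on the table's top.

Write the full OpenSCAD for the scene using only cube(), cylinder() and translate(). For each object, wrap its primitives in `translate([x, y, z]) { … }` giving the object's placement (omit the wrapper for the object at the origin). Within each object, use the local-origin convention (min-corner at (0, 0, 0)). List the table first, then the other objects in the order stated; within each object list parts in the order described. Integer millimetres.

translate([0, 0, 723]) cube([1282, 654, 40]);
translate([84, 84, 0]) cylinder(h = 723, r = 29);
translate([1198, 84, 0]) cylinder(h = 723, r = 29);
translate([84, 570, 0]) cylinder(h = 723, r = 29);
translate([1198, 570, 0]) cylinder(h = 723, r = 29);
translate([532, 51, 763]) {
  cube([50, 52, 2456]);
  translate([436, 0, 0]) cube([50, 52, 2456]);
  translate([50, 0, 232]) cube([386, 52, 33]);
  translate([50, 0, 517]) cube([386, 52, 33]);
  translate([50, 0, 802]) cube([386, 52, 33]);
  translate([50, 0, 1087]) cube([386, 52, 33]);
  translate([50, 0, 1372]) cube([386, 52, 33]);
  translate([50, 0, 1657]) cube([386, 52, 33]);
  translate([50, 0, 1942]) cube([386, 52, 33]);
  translate([50, 0, 2227]) cube([386, 52, 33]);
}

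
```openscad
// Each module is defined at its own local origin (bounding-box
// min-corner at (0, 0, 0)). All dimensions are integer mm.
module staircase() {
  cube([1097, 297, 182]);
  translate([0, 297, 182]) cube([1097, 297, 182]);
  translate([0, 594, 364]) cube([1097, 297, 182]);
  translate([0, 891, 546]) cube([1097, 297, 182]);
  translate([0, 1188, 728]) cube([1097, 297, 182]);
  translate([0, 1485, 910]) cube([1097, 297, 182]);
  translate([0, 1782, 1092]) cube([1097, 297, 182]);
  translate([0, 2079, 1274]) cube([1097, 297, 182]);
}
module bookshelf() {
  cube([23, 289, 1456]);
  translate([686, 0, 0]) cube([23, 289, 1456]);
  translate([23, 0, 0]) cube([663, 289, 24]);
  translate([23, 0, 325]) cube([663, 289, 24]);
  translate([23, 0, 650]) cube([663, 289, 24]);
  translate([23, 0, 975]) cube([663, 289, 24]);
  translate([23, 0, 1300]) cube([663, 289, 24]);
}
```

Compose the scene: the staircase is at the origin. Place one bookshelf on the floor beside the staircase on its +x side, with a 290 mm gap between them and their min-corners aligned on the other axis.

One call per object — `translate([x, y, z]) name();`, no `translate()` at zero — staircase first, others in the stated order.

staircase();
translate([1387, 0, 0]) bookshelf();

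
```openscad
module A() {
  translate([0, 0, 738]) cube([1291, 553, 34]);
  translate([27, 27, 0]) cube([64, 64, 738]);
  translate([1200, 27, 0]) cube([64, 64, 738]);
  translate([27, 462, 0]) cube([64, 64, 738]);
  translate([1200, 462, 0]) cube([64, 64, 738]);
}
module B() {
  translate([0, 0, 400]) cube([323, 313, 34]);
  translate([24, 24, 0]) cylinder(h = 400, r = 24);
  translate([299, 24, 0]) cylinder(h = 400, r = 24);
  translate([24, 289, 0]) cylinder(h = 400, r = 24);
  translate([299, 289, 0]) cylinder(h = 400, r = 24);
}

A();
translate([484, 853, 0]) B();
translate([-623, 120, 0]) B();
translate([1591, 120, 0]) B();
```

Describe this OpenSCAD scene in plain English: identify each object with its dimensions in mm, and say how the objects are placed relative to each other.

A is a table: top 1291 mm (x) × 553 mm (y), 34 mm thick, upper face at z = 772 mm, on four 64×64 mm square legs, each inset 27 mm from the nearest pair of top edges, running from z = 0 to the bottom of the top.

B is a four-legged stool. The seat is a 323×313×34 mm slab whose top surface is at z = 434 mm; four round legs, each 48 mm in diameter, run from the floor (z = 0) to the underside of the seat, each leg's axis is inset half a diameter from the nearest pair of seat edges (so the leg's bounding box is flush with the corner).

Three stools sit around the table at the +y, −x, +x sides.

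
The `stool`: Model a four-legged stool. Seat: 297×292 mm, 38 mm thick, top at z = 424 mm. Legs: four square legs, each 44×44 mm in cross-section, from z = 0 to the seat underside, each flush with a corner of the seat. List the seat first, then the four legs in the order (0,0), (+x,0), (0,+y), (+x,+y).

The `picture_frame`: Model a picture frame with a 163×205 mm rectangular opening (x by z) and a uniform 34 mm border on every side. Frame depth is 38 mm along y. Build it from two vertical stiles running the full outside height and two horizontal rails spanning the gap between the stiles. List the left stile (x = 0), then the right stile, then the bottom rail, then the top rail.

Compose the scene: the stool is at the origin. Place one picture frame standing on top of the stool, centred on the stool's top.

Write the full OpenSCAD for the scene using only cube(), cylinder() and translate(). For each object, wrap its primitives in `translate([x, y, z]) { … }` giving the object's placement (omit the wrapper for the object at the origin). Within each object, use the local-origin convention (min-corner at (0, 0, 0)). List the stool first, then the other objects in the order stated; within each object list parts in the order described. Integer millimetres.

translate([0, 0, 386]) cube([297, 292, 38]);
cube([44, 44, 386]);
translate([253, 0, 0]) cube([44, 44, 386]);
translate([0, 248, 0]) cube([44, 44, 386]);
translate([253, 248, 0]) cube([44, 44, 386]);
translate([33, 127, 424]) {
  cube([34, 38, 273]);
  translate([197, 0, 0]) cube([34, 38, 273]);
  translate([34, 0, 0]) cube([163, 38, 34]);
  translate([34, 0, 239]) cube([163, 38, 34]);
}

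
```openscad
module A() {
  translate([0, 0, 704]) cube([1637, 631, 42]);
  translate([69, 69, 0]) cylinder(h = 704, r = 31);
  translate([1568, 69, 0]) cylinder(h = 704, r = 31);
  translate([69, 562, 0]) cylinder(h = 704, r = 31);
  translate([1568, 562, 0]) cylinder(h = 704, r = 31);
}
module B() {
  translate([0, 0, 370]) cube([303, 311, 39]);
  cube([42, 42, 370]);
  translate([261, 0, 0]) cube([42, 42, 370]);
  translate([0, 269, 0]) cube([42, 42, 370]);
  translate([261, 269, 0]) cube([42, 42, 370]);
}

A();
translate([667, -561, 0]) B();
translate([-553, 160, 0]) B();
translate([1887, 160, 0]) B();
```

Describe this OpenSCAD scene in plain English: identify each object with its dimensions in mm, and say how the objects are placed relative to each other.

A is a table: top 1637 mm (x) × 631 mm (y), 42 mm thick, upper face at z = 746 mm, on four round legs of 62 mm diameter, each leg's bounding box inset 38 mm from the nearest pair of top edges, running from z = 0 to the bottom of the top.

B is a four-legged stool. The seat is a 303×311×39 mm slab whose top surface is at z = 409 mm; four square legs, each 42×42 mm in cross-section, run from the floor (z = 0) to the underside of the seat, each flush with a corner of the seat.

Three stools sit around the table at the −y, −x, +x sides.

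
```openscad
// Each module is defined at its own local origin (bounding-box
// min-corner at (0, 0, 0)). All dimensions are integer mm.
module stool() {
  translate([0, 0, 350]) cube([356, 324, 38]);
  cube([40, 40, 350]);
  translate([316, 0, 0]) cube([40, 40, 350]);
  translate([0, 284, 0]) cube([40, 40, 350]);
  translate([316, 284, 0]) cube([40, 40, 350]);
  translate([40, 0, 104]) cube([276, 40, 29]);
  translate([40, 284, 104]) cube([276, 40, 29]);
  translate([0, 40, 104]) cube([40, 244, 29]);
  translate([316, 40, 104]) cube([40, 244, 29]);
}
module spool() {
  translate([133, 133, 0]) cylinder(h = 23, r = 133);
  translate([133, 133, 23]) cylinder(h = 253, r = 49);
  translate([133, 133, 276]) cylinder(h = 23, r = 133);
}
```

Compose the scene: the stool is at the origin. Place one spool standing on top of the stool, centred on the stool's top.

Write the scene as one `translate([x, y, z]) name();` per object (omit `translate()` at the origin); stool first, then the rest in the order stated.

stool();
translate([45, 29, 388]) spool();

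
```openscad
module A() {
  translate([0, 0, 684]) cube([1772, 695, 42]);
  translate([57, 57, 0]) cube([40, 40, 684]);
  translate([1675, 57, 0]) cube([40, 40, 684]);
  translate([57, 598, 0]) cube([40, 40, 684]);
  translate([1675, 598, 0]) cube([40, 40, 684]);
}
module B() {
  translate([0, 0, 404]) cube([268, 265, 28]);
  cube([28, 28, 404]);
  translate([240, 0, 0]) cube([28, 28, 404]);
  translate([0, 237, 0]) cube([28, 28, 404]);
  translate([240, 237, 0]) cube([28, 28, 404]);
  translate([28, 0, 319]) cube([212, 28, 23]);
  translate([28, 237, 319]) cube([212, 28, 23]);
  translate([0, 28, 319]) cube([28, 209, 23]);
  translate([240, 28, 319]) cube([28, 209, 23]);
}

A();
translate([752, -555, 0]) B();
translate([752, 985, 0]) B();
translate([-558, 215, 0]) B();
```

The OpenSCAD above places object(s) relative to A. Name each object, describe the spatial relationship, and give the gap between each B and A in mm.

Each stool's nearest face is 290 mm from the table's bounding box.

A is a table. B is a stool. Three stools sit around the table at the −y, +y, −x sides. The gap between each stool and the table is 290 mm.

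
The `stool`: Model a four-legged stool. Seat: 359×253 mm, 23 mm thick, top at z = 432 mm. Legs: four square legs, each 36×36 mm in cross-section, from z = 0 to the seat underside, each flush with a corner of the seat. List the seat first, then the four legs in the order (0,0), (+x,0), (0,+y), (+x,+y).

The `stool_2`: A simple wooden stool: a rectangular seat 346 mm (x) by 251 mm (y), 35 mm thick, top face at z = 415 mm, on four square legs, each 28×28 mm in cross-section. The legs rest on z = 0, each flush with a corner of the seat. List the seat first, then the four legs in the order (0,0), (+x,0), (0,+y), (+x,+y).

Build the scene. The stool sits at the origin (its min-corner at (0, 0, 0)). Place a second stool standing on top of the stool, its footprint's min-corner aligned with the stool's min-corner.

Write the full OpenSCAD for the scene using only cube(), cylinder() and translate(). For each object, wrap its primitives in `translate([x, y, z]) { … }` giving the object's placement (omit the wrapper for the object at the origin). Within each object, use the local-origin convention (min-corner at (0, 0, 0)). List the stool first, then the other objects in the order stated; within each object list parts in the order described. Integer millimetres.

translate([0, 0, 409]) cube([359, 253, 23]);
cube([36, 36, 409]);
translate([323, 0, 0]) cube([36, 36, 409]);
translate([0, 217, 0]) cube([36, 36, 409]);
translate([323, 217, 0]) cube([36, 36, 409]);
translate([0, 0, 432]) {
  translate([0, 0, 380]) cube([346, 251, 35]);
  cube([28, 28, 380]);
  translate([318, 0, 0]) cube([28, 28, 380]);
  translate([0, 223, 0]) cube([28, 28, 380]);
  translate([318, 223, 0]) cube([28, 28, 380]);
}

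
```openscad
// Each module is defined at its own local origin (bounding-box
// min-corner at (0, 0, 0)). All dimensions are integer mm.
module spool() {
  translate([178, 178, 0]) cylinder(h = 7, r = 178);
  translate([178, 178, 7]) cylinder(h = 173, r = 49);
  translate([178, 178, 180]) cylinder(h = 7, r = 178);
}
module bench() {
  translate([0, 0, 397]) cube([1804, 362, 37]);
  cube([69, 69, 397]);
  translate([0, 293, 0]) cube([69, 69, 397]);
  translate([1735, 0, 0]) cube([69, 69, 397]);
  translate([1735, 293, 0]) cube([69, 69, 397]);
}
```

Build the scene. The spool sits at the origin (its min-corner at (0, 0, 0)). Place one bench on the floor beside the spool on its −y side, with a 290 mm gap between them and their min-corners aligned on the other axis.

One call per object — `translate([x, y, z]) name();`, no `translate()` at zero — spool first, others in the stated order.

spool();
translate([0, -652, 0]) bench();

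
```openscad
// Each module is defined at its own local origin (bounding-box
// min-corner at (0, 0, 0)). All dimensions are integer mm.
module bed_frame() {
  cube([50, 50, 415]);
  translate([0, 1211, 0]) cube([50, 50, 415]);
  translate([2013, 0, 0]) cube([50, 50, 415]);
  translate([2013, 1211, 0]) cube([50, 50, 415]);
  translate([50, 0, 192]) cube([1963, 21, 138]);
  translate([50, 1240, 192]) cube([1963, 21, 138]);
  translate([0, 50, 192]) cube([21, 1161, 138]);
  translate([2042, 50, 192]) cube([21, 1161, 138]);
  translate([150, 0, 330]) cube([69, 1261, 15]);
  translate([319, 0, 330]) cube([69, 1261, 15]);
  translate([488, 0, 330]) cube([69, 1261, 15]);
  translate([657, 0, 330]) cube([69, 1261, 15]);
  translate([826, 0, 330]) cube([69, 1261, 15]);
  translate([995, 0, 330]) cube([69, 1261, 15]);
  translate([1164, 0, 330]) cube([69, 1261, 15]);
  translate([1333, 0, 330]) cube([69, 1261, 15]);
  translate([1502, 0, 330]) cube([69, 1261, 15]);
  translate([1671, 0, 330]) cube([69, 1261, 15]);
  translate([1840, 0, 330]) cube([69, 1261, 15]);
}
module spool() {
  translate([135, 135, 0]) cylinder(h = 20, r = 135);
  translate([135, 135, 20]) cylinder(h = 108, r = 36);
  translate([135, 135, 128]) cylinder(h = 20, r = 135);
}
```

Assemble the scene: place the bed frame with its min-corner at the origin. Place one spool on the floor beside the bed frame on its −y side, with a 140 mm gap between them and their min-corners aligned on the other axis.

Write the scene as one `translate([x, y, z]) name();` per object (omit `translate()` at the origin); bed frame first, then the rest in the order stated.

bed_frame();
translate([0, -410, 0]) spool();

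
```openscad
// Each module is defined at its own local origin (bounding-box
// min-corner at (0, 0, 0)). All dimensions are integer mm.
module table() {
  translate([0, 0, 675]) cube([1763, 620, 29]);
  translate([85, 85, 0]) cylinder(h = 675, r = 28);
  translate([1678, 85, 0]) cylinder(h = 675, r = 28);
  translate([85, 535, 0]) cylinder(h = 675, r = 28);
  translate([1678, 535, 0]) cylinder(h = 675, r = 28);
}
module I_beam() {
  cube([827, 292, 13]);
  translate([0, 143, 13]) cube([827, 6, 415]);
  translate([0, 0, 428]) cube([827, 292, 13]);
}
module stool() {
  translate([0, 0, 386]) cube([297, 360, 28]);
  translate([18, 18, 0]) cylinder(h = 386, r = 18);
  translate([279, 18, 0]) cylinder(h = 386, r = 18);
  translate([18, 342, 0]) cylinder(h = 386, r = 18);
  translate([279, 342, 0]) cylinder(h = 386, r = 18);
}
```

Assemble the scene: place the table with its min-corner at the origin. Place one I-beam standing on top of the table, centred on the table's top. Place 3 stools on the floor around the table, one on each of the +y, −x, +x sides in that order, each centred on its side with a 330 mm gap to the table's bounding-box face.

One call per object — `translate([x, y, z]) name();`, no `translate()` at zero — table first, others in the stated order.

table();
translate([468, 164, 704]) I_beam();
translate([733, 950, 0]) stool();
translate([-627, 130, 0]) stool();
translate([2093, 130, 0]) stool();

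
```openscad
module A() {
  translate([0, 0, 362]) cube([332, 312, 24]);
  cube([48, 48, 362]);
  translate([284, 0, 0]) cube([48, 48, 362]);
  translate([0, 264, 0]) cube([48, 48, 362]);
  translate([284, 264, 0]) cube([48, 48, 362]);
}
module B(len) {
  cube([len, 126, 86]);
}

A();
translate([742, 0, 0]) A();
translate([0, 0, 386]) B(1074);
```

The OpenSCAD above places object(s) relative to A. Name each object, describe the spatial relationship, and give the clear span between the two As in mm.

Second stool starts at x = 742; first ends at x = 332; clear span = 742 − 332 = 410 mm.

A is a stool. B is a beam. A beam spans the tops of two stools. The clear span between the two stools is 410 mm.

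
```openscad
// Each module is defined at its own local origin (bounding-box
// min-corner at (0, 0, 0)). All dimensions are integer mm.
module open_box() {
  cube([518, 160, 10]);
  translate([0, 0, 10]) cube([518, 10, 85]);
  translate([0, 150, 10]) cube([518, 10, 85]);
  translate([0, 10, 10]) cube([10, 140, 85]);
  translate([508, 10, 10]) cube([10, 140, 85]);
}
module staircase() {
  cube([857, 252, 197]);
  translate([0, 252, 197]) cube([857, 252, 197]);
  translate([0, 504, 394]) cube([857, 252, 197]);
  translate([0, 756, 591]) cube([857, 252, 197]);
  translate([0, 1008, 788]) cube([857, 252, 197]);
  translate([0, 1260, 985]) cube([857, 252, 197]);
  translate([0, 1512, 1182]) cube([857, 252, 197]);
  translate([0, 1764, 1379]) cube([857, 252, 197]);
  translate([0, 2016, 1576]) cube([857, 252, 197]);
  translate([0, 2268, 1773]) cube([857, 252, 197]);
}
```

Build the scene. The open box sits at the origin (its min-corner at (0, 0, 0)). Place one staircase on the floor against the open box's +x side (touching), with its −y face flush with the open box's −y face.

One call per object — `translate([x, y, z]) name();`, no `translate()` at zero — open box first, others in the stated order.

open_box();
translate([518, 0, 0]) staircase();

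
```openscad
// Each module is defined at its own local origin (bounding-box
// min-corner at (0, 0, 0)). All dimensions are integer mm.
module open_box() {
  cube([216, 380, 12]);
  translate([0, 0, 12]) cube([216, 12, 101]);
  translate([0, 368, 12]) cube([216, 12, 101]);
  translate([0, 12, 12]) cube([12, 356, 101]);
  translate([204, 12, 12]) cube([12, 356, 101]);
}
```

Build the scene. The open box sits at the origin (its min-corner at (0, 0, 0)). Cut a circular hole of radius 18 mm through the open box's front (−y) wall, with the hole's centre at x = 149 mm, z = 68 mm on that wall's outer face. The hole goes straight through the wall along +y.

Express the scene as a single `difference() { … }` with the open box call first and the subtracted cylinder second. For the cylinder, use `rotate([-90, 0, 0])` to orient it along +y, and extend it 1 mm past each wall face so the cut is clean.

difference() {
  open_box();
  translate([149, -1, 68]) rotate([-90, 0, 0]) cylinder(h = 14, r = 18);
}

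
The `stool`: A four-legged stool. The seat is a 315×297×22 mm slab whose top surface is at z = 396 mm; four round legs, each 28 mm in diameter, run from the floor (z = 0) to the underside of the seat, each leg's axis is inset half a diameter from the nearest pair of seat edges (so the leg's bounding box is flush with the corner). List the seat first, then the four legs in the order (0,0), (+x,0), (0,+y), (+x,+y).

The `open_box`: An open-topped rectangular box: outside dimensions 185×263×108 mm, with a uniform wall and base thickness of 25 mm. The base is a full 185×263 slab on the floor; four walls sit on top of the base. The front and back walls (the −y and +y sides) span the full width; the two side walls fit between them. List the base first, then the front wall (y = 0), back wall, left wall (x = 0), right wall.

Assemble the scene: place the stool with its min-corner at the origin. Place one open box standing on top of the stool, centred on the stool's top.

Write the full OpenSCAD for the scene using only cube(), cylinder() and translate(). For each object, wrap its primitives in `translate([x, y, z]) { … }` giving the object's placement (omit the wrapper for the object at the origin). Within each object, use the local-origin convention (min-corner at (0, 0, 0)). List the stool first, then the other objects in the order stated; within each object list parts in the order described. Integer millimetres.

translate([0, 0, 374]) cube([315, 297, 22]);
translate([14, 14, 0]) cylinder(h = 374, r = 14);
translate([301, 14, 0]) cylinder(h = 374, r = 14);
translate([14, 283, 0]) cylinder(h = 374, r = 14);
translate([301, 283, 0]) cylinder(h = 374, r = 14);
translate([65, 17, 396]) {
  cube([185, 263, 25]);
  translate([0, 0, 25]) cube([185, 25, 83]);
  translate([0, 238, 25]) cube([185, 25, 83]);
  translate([0, 25, 25]) cube([25, 213, 83]);
  translate([160, 25, 25]) cube([25, 213, 83]);
}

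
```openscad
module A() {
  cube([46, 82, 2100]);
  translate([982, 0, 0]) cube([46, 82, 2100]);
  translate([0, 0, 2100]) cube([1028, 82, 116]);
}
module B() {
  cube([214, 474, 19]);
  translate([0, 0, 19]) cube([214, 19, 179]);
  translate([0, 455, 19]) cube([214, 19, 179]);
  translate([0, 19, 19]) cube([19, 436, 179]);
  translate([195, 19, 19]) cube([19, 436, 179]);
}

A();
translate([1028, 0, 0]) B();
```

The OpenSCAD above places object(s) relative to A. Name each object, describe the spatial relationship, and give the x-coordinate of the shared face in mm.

The door frame's +x face and the open box's −x face are both at x = 1028 mm.

A is a door frame. B is an open box. The open box is against the door frame's +x side, with their −y faces flush. The x-coordinate of the shared face is 1028 mm.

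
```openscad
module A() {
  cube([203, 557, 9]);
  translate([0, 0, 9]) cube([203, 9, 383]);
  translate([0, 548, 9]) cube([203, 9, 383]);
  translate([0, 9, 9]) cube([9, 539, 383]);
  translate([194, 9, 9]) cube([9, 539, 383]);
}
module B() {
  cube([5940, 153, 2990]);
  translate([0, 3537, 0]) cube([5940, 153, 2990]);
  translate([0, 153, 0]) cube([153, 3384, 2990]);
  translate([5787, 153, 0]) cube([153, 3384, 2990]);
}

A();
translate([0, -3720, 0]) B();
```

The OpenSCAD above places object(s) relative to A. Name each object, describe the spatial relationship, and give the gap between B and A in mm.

A is an open box. B is a house frame. The house frame is on the floor beside the open box on its −y side. The gap between the house frame and the open box is 30 mm.

The house frame's nearest face is 30 mm from the open box's −y face.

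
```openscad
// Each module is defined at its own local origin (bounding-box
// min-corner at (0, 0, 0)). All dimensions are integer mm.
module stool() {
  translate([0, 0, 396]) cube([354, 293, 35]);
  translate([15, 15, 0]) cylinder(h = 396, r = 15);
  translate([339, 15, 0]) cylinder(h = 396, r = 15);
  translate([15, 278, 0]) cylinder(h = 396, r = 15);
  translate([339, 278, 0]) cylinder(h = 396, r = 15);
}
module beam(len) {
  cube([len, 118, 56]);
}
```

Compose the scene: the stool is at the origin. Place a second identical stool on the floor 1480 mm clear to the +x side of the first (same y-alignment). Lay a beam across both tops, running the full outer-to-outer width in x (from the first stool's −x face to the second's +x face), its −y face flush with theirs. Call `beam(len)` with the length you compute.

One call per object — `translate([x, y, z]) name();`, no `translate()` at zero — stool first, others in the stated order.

stool();
translate([1834, 0, 0]) stool();
translate([0, 0, 431]) beam(2188);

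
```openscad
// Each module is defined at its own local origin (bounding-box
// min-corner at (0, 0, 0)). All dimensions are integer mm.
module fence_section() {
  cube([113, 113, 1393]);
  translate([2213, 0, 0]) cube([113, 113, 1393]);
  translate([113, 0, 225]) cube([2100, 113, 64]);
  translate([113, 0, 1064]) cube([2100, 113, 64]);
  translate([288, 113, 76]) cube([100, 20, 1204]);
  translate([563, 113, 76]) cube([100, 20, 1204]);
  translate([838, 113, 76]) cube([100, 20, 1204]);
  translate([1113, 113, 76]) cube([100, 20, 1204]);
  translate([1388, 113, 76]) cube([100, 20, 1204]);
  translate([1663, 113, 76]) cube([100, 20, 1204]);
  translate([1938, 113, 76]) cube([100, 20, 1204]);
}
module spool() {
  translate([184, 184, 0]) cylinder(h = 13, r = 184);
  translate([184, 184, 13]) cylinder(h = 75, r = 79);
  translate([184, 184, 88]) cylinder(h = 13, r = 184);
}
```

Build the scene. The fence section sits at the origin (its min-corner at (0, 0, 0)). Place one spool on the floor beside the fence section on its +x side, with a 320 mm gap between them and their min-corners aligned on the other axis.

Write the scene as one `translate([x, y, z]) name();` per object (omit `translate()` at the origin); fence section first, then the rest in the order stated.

fence_section();
translate([2646, 0, 0]) spool();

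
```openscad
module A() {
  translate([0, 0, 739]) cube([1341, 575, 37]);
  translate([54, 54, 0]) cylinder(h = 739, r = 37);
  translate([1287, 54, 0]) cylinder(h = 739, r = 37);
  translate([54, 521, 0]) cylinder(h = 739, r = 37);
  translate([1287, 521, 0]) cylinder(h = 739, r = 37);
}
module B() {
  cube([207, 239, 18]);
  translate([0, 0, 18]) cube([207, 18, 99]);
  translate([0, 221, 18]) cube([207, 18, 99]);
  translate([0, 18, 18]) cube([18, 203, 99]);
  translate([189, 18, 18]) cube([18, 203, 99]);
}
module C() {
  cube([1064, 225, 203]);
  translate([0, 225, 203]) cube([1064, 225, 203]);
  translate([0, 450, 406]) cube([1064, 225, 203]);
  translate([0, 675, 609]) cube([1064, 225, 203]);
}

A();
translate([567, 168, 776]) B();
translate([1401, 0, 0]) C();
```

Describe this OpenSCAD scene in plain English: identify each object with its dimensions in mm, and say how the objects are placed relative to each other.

A is a table with a 1341×575 mm rectangular top, 37 mm thick, top surface at z = 776 mm, supported by four round legs of 74 mm diameter, each leg's bounding box inset 17 mm from the nearest pair of top edges, running from the floor.

B is an open-topped rectangular box: outside dimensions 207×239×117 mm, with a uniform wall and base thickness of 18 mm. The base is a full 207×239 slab on the floor; four walls sit on top of the base. The front and back walls (the −y and +y sides) span the full width; the two side walls fit between them.

C is a straight staircase of 4 solid steps. Each step is 1064 mm wide (x), 225 mm deep (y, the going) and 203 mm tall (the rise). The first step rests on the floor; each subsequent step sits one going further in +y and one rise higher in +z, directly behind and above the previous step with no overlap.

The open box is on top of the table, centred. The staircase is on the floor beside the table on its +x side.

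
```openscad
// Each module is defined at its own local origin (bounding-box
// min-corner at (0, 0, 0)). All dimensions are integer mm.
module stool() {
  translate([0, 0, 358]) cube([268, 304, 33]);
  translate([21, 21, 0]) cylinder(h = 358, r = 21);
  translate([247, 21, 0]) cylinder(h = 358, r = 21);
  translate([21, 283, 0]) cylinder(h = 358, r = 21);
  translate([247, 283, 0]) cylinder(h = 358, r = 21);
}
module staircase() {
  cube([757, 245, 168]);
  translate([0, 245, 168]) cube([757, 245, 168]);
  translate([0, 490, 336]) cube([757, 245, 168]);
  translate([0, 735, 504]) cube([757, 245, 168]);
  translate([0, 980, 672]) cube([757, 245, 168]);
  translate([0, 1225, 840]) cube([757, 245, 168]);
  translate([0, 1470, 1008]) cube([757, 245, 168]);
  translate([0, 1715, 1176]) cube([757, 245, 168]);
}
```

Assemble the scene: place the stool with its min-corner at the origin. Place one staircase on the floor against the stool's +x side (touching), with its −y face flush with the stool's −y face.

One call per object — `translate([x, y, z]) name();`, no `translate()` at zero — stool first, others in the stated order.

stool();
translate([268, 0, 0]) staircase();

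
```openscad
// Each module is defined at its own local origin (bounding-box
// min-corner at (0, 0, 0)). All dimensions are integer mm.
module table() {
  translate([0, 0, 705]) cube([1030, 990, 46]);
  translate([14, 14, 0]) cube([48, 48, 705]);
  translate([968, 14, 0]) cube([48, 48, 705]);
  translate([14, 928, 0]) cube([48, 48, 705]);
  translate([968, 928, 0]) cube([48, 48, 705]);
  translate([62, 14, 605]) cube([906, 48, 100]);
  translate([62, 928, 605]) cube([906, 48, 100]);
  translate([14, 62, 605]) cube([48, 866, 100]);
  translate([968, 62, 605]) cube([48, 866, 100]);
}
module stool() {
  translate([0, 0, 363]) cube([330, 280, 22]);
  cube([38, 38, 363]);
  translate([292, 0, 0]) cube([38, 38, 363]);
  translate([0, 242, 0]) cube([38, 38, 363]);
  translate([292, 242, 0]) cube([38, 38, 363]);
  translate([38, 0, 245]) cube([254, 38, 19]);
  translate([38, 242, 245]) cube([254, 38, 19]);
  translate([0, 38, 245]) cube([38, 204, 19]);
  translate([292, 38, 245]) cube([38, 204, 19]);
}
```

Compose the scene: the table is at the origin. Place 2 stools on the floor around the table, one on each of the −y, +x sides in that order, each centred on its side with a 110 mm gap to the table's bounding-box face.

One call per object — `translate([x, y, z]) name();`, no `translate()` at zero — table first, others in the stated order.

table();
translate([350, -390, 0]) stool();
translate([1140, 355, 0]) stool();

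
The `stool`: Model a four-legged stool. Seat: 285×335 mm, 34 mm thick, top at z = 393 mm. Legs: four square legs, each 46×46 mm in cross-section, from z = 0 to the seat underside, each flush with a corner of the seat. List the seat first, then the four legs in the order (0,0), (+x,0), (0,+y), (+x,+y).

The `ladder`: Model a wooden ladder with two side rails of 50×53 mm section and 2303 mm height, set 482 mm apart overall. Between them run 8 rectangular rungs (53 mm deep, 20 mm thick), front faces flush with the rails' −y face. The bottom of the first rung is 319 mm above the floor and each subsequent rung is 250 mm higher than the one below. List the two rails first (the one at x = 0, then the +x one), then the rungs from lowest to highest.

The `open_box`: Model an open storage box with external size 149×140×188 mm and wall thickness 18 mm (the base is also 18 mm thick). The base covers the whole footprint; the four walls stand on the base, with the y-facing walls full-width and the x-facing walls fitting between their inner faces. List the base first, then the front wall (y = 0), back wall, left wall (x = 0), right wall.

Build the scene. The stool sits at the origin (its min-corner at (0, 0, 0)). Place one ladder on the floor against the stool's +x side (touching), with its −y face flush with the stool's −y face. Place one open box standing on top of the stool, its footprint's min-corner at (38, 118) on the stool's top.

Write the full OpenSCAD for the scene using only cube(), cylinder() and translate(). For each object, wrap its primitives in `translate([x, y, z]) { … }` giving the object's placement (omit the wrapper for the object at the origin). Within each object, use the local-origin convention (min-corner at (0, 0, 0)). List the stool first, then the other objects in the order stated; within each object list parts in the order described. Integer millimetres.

translate([0, 0, 359]) cube([285, 335, 34]);
cube([46, 46, 359]);
translate([239, 0, 0]) cube([46, 46, 359]);
translate([0, 289, 0]) cube([46, 46, 359]);
translate([239, 289, 0]) cube([46, 46, 359]);
translate([285, 0, 0]) {
  cube([50, 53, 2303]);
  translate([432, 0, 0]) cube([50, 53, 2303]);
  translate([50, 0, 319]) cube([382, 53, 20]);
  translate([50, 0, 569]) cube([382, 53, 20]);
  translate([50, 0, 819]) cube([382, 53, 20]);
  translate([50, 0, 1069]) cube([382, 53, 20]);
  translate([50, 0, 1319]) cube([382, 53, 20]);
  translate([50, 0, 1569]) cube([382, 53, 20]);
  translate([50, 0, 1819]) cube([382, 53, 20]);
  translate([50, 0, 2069]) cube([382, 53, 20]);
}
translate([38, 118, 393]) {
  cube([149, 140, 18]);
  translate([0, 0, 18]) cube([149, 18, 170]);
  translate([0, 122, 18]) cube([149, 18, 170]);
  translate([0, 18, 18]) cube([18, 104, 170]);
  translate([131, 18, 18]) cube([18, 104, 170]);
}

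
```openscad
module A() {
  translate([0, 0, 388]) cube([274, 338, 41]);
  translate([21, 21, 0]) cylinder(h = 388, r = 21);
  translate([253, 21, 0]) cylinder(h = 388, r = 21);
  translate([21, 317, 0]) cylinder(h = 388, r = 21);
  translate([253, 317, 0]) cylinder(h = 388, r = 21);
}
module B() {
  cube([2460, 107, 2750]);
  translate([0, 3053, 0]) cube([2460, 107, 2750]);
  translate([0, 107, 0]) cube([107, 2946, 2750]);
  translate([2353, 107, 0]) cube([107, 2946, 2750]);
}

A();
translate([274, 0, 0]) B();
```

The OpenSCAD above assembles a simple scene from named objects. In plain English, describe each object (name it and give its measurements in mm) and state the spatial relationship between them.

A is a simple wooden stool: a rectangular seat 274 mm (x) by 338 mm (y), 41 mm thick, top face at z = 429 mm, on four round legs, each 42 mm in diameter. The legs rest on z = 0, each leg's axis is inset half a diameter from the nearest pair of seat edges (so the leg's bounding box is flush with the corner).

B is the wall frame of a small rectangular building: four walls, each 2750 mm tall and 107 mm thick, enclosing a footprint 2460 mm (x) by 3160 mm (y) outside-to-outside, with no floor or roof. The front and back walls (the −y and +y sides) span the full width; the two side walls fit between them.

The house frame is against the stool's +x side, with their −y faces flush.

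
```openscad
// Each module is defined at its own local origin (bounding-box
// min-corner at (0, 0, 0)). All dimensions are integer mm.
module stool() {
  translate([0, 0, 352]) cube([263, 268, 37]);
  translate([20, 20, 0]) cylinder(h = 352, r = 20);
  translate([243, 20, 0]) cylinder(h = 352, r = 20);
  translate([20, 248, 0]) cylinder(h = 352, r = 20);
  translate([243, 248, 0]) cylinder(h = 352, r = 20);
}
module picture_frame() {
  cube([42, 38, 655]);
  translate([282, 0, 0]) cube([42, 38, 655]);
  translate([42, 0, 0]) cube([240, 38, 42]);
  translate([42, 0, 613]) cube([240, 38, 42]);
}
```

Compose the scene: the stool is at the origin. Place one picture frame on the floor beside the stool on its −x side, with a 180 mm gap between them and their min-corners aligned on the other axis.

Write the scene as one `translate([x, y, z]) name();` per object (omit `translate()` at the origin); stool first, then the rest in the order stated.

stool();
translate([-504, 0, 0]) picture_frame();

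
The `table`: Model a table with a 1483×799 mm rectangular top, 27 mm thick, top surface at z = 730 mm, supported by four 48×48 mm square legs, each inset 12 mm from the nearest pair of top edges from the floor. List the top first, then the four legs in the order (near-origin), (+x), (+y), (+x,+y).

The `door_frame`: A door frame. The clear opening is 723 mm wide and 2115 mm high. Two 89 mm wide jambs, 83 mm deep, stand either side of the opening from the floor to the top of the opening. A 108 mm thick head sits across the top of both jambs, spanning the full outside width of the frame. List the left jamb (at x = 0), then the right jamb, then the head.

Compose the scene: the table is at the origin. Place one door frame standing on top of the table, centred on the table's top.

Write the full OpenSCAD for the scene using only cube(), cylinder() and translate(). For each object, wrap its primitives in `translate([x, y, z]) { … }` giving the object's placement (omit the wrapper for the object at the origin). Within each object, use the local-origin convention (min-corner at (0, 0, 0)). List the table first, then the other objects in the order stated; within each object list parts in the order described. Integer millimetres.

translate([0, 0, 703]) cube([1483, 799, 27]);
translate([12, 12, 0]) cube([48, 48, 703]);
translate([1423, 12, 0]) cube([48, 48, 703]);
translate([12, 739, 0]) cube([48, 48, 703]);
translate([1423, 739, 0]) cube([48, 48, 703]);
translate([291, 358, 730]) {
  cube([89, 83, 2115]);
  translate([812, 0, 0]) cube([89, 83, 2115]);
  translate([0, 0, 2115]) cube([901, 83, 108]);
}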